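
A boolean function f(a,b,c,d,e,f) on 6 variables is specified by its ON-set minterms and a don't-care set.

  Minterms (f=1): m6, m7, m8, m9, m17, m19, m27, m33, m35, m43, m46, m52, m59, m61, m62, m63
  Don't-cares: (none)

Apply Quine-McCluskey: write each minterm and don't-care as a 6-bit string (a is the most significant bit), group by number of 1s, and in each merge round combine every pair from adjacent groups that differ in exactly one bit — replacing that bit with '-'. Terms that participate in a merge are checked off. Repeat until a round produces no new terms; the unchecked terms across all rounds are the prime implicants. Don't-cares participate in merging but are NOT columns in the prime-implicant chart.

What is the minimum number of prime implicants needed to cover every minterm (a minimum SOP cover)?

[col 0] 000110*, 000111*, 001000*, 001001*, 010001*, 010011*, 011011*, 100001*, 100011*, 101011*, 101110*, 110100, 111011*, 111101*, 111110*, 111111*
[col 1] -11011, 00011-, 00100-, 01-011, 0100-1, 1-1011, 1-1110, 10-011, 1000-1, 111-11, 1111-1, 11111-
Prime implicants: -11011, 00011-, 00100-, 01-011, 0100-1, 1-1011, 1-1110, 10-011, 1000-1, 110100, 111-11, 1111-1, 11111-
PI chart (minterm → PIs covering it):
  6 | 00011-  (sole → essential)
  7 | 00011-  (sole → essential)
  8 | 00100-  (sole → essential)
  9 | 00100-  (sole → essential)
  17 | 0100-1  (sole → essential)
  19 | 01-011,0100-1
  27 | -11011,01-011
  33 | 1000-1  (sole → essential)
  35 | 10-011,1000-1
  43 | 1-1011,10-011
  46 | 1-1110  (sole → essential)
  52 | 110100  (sole → essential)
  59 | -11011,1-1011,111-11
  61 | 1111-1  (sole → essential)
  62 | 1-1110,11111-
  63 | 111-11,1111-1,11111-
Essential prime implicants: 00011-, 00100-, 0100-1, 1-1110, 1000-1, 110100, 1111-1
Petrick residual → -11011, 1-1011
Minimum SOP uses 9 PIs: bcd'ef + a'b'c'de + a'b'cd'e' + a'bc'd'f + acd'ef + acdef' + ab'c'd'f + abc'de'f' + abcdf

9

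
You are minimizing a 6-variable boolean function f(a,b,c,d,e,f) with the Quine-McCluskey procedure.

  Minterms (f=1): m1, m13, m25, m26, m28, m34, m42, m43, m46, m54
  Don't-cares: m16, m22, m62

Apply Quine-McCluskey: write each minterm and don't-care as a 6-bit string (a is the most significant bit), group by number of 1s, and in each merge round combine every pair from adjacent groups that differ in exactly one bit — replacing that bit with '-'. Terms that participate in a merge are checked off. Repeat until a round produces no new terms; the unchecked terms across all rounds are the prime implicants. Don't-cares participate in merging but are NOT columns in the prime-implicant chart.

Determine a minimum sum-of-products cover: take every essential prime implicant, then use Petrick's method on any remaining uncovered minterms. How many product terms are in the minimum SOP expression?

Round 0: 000001 001101 010000 010110✓ 011001 011010 011100 100010✓ 101010✓ 101011✓ 101110✓ 110110✓ 111110✓
Round 1: -10110 1-1110 10-010 101-10 10101- 11-110
PIs = {-10110, 000001, 001101, 010000, 011001, 011010, 011100, 1-1110, 10-010, 101-10, 10101-, 11-110}
Coverage chart:
  m1: 000001 ←essential
  m13: 001101 ←essential
  m25: 011001 ←essential
  m26: 011010 ←essential
  m28: 011100 ←essential
  m34: 10-010 ←essential
  m42: 10-010,101-10,10101-
  m43: 10101- ←essential
  m46: 1-1110,101-10
  m54: -10110,11-110
Essential: 000001, 001101, 011001, 011010, 011100, 10-010, 10101-
Petrick residual → -10110, 1-1110
Min cover (9 terms): bc'def' + a'b'c'd'e'f + a'b'cde'f + a'bcd'e'f + a'bcd'ef' + a'bcde'f' + acdef' + ab'd'ef' + ab'cd'e

9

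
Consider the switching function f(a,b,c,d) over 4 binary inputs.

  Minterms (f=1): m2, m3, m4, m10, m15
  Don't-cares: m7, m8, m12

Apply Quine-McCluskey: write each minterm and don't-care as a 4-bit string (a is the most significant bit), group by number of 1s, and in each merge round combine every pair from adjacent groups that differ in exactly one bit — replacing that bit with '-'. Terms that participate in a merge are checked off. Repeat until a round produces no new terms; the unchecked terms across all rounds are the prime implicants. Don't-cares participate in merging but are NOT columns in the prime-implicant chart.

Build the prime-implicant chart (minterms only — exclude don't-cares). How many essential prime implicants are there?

2

[col 0] 0010*, 0011*, 0100*, 0111*, 1000*, 1010*, 1100*, 1111*
[col 1] -010, -100, -111, 0-11, 001-, 1-00, 10-0
Prime implicants: -010, -100, -111, 0-11, 001-, 1-00, 10-0
PI chart (minterm → PIs covering it):
  2 | -010,001-
  3 | 0-11,001-
  4 | -100  (sole → essential)
  10 | -010,10-0
  15 | -111  (sole → essential)
Essential prime implicants: -100, -111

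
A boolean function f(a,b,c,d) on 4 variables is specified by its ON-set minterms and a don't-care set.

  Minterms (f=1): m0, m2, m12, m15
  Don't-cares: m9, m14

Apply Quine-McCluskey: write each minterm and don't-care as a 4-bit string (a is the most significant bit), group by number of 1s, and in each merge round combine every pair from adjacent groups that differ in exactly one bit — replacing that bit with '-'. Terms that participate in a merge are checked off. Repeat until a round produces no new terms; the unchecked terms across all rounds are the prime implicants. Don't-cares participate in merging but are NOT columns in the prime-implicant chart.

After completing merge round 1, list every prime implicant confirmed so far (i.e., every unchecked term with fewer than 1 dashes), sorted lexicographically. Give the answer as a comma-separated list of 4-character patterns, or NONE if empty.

size-2^0 implicants → 0000(✓)  0010(✓)  1001  1100(✓)  1110(✓)  1111(✓)
size-2^1 implicants → 00-0  11-0  111-
Unchecked terms (primes): 00-0, 1001, 11-0, 111-

1001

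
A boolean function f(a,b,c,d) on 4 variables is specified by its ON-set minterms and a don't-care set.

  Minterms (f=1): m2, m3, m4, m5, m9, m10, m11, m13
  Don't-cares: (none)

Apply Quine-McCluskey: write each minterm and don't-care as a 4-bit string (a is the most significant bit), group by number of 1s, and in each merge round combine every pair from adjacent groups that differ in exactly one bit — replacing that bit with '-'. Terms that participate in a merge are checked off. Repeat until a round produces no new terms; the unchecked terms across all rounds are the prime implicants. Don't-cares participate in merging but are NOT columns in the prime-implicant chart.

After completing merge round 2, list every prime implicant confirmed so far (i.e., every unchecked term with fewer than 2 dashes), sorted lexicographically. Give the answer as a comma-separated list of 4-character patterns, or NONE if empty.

Round 0: 0010✓ 0011✓ 0100✓ 0101✓ 1001✓ 1010✓ 1011✓ 1101✓
Round 1: -010✓ -011✓ -101 001-✓ 010- 1-01 10-1 101-✓
Round 2: -01-
PIs = {-01-, -101, 010-, 1-01, 10-1}

-101, 010-, 1-01, 10-1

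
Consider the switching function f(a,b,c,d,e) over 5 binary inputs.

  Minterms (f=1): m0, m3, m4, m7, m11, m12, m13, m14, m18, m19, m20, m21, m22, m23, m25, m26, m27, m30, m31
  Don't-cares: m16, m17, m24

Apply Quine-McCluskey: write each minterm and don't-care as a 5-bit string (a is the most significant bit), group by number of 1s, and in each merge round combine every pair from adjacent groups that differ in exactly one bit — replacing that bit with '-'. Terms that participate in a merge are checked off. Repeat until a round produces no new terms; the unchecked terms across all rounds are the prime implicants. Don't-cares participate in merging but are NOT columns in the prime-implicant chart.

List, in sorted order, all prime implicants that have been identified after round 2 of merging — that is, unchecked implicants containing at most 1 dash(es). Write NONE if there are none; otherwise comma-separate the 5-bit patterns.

size-2^0 implicants → 00000(✓)  00011(✓)  00100(✓)  00111(✓)  01011(✓)  01100(✓)  01101(✓)  01110(✓)  10000(✓)  10001(✓)  10010(✓)  10011(✓)  10100(✓)  10101(✓)  10110(✓)  10111(✓)  11000(✓)  11001(✓)  11010(✓)  11011(✓)  11110(✓)  11111(✓)
size-2^1 implicants → -0000(✓)  -0011(✓)  -0100(✓)  -0111(✓)  -1011(✓)  -1110  0-011(✓)  0-100  00-00(✓)  00-11(✓)  011-0  0110-  1-000(✓)  1-001(✓)  1-010(✓)  1-011(✓)  1-110(✓)  1-111(✓)  10-00(✓)  10-01(✓)  10-10(✓)  10-11(✓)  100-0(✓)  100-1(✓)  1000-(✓)  1001-(✓)  101-0(✓)  101-1(✓)  1010-(✓)  1011-(✓)  11-10(✓)  11-11(✓)  110-0(✓)  110-1(✓)  1100-(✓)  1101-(✓)  1111-(✓)
size-2^2 implicants → --011  -0-00  -0-11  1--10(✓)  1--11(✓)  1-0-0(✓)  1-0-1(✓)  1-00-(✓)  1-01-(✓)  1-11-(✓)  10--0(✓)  10--1(✓)  10-0-(✓)  10-1-(✓)  100--(✓)  101--(✓)  11-1-(✓)  110--(✓)
size-2^3 implicants → 1--1-  1-0--  10---
Unchecked terms (primes): --011, -0-00, -0-11, -1110, 0-100, 011-0, 0110-, 1--1-, 1-0--, 10---

-1110, 0-100, 011-0, 0110-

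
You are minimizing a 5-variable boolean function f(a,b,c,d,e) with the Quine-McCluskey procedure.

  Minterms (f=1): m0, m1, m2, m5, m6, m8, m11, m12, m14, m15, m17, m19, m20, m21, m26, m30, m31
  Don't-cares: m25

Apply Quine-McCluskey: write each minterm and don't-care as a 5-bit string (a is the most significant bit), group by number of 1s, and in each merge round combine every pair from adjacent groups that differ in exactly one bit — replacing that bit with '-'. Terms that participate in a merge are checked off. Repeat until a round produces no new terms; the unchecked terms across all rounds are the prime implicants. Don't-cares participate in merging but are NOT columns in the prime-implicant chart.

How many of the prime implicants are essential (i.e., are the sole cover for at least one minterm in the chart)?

6

size-2^0 implicants → 00000(✓)  00001(✓)  00010(✓)  00101(✓)  00110(✓)  01000(✓)  01011(✓)  01100(✓)  01110(✓)  01111(✓)  10001(✓)  10011(✓)  10100(✓)  10101(✓)  11001(✓)  11010(✓)  11110(✓)  11111(✓)
size-2^1 implicants → -0001(✓)  -0101(✓)  -1110(✓)  -1111(✓)  0-000  0-110  00-01(✓)  00-10  000-0  0000-  01-00  01-11  011-0  0111-(✓)  1-001  10-01(✓)  100-1  1010-  11-10  1111-(✓)
size-2^2 implicants → -0-01  -111-
Unchecked terms (primes): -0-01, -111-, 0-000, 0-110, 00-10, 000-0, 0000-, 01-00, 01-11, 011-0, 1-001, 100-1, 1010-, 11-10
Minterm coverage:
  m0 ⊆ 0-000,000-0,0000-
  m1 ⊆ -0-01,0000-
  m2 ⊆ 00-10,000-0
  m5 ⊆ -0-01 [E]
  m6 ⊆ 0-110,00-10
  m8 ⊆ 0-000,01-00
  m11 ⊆ 01-11 [E]
  m12 ⊆ 01-00,011-0
  m14 ⊆ -111-,0-110,011-0
  m15 ⊆ -111-,01-11
  m17 ⊆ -0-01,1-001,100-1
  m19 ⊆ 100-1 [E]
  m20 ⊆ 1010- [E]
  m21 ⊆ -0-01,1010-
  m26 ⊆ 11-10 [E]
  m30 ⊆ -111-,11-10
  m31 ⊆ -111- [E]
E = {-0-01, -111-, 01-11, 100-1, 1010-, 11-10}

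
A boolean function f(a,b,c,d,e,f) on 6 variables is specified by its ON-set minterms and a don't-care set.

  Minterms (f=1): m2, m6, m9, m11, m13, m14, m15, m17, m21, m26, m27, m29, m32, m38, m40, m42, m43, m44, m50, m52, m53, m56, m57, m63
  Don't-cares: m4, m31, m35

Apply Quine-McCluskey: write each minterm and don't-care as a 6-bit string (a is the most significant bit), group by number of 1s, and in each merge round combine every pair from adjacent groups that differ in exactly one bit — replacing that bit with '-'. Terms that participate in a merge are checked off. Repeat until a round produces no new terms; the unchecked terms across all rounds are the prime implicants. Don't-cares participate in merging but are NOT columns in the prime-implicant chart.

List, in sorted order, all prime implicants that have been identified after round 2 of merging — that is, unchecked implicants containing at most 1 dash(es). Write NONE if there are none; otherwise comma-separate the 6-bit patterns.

Round 0: 000010✓ 000100✓ 000110✓ 001001✓ 001011✓ 001101✓ 001110✓ 001111✓ 010001✓ 010101✓ 011010✓ 011011✓ 011101✓ 011111✓ 100000✓ 100011✓ 100110✓ 101000✓ 101010✓ 101011✓ 101100✓ 110010 110100✓ 110101✓ 111000✓ 111001✓ 111111✓
Round 1: -00110 -01011 -10101 -11111 0-1011✓ 0-1101✓ 0-1111✓ 00-110 000-10 0001-0 001-01✓ 001-11✓ 0010-1✓ 0011-1✓ 00111- 01-101 010-01 011-11✓ 01101- 0111-1✓ 1-1000 10-000 10-011 101-00 1010-0 10101- 11010- 11100-
Round 2: 0-1-11 0-11-1 001--1
PIs = {-00110, -01011, -10101, -11111, 0-1-11, 0-11-1, 00-110, 000-10, 0001-0, 001--1, 00111-, 01-101, 010-01, 01101-, 1-1000, 10-000, 10-011, 101-00, 1010-0, 10101-, 110010, 11010-, 11100-}

-00110, -01011, -10101, -11111, 00-110, 000-10, 0001-0, 00111-, 01-101, 010-01, 01101-, 1-1000, 10-000, 10-011, 101-00, 1010-0, 10101-, 110010, 11010-, 11100-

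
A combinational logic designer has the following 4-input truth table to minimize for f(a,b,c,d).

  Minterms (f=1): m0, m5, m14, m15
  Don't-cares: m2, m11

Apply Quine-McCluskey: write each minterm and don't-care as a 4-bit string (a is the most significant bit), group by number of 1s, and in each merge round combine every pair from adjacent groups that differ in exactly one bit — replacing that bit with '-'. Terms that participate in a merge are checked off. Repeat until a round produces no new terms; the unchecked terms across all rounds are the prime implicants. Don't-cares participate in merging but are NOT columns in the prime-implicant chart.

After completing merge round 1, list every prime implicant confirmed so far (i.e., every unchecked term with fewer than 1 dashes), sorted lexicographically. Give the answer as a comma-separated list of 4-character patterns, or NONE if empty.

0101

size-2^0 implicants → 0000(✓)  0010(✓)  0101  1011(✓)  1110(✓)  1111(✓)
size-2^1 implicants → 00-0  1-11  111-
Unchecked terms (primes): 00-0, 0101, 1-11, 111-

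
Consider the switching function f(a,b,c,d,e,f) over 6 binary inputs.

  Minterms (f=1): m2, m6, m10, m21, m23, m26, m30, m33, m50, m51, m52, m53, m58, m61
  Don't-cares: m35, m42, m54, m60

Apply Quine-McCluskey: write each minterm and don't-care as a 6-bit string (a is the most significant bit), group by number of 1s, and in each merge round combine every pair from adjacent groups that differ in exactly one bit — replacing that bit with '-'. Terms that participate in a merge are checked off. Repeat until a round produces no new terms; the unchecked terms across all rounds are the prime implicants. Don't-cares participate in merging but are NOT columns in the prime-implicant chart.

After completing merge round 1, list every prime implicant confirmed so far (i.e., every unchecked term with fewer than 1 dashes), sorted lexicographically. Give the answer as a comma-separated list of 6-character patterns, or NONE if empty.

NONE

Round 0: 000010✓ 000110✓ 001010✓ 010101✓ 010111✓ 011010✓ 011110✓ 100001✓ 100011✓ 101010✓ 110010✓ 110011✓ 110100✓ 110101✓ 110110✓ 111010✓ 111100✓ 111101✓
Round 1: -01010✓ -10101 -11010✓ 0-1010✓ 00-010 000-10 0101-1 011-10 1-0011 1-1010✓ 1000-1 11-010 11-100✓ 11-101✓ 110-10 11001- 1101-0 11010-✓ 11110-✓
Round 2: --1010 11-10-
PIs = {--1010, -10101, 00-010, 000-10, 0101-1, 011-10, 1-0011, 1000-1, 11-010, 11-10-, 110-10, 11001-, 1101-0}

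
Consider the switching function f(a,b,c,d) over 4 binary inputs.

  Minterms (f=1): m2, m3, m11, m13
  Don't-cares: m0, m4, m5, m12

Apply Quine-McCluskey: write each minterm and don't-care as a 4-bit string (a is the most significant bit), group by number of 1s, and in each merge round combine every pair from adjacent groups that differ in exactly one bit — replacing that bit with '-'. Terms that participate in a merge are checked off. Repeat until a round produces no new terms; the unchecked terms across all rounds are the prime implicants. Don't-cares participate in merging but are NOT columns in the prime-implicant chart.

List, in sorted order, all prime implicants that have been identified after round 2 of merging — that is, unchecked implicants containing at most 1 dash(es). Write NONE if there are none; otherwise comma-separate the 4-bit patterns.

[col 0] 0000*, 0010*, 0011*, 0100*, 0101*, 1011*, 1100*, 1101*
[col 1] -011, -100*, -101*, 0-00, 00-0, 001-, 010-*, 110-*
[col 2] -10-
Prime implicants: -011, -10-, 0-00, 00-0, 001-

-011, 0-00, 00-0, 001-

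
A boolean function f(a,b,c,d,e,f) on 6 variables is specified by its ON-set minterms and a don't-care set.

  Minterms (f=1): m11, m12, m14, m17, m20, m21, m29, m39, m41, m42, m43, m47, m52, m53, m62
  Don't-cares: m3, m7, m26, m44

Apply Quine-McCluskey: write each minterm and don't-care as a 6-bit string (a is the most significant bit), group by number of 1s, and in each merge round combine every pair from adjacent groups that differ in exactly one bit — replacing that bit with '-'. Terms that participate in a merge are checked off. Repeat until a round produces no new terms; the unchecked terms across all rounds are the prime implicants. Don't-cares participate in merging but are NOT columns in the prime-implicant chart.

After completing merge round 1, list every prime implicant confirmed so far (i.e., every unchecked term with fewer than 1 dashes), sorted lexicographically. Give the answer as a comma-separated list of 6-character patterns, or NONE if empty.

011010, 111110

Round 0: 000011✓ 000111✓ 001011✓ 001100✓ 001110✓ 010001✓ 010100✓ 010101✓ 011010 011101✓ 100111✓ 101001✓ 101010✓ 101011✓ 101100✓ 101111✓ 110100✓ 110101✓ 111110
Round 1: -00111 -01011 -01100 -10100✓ -10101✓ 00-011 000-11 0011-0 01-101 010-01 01010-✓ 10-111 101-11 1010-1 10101- 11010-✓
Round 2: -1010-
PIs = {-00111, -01011, -01100, -1010-, 00-011, 000-11, 0011-0, 01-101, 010-01, 011010, 10-111, 101-11, 1010-1, 10101-, 111110}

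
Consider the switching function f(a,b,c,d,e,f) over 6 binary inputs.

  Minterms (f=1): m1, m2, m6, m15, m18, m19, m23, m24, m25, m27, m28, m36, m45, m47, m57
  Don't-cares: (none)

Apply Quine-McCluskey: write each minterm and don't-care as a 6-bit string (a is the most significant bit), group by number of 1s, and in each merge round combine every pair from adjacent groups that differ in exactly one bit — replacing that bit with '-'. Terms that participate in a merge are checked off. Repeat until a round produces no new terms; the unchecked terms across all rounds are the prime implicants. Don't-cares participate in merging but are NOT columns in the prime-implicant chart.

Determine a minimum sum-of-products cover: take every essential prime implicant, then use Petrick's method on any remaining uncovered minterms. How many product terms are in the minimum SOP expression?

[col 0] 000001, 000010*, 000110*, 001111*, 010010*, 010011*, 010111*, 011000*, 011001*, 011011*, 011100*, 100100, 101101*, 101111*, 111001*
[col 1] -01111, -11001, 0-0010, 000-10, 01-011, 010-11, 01001-, 011-00, 0110-1, 01100-, 1011-1
Prime implicants: -01111, -11001, 0-0010, 000-10, 000001, 01-011, 010-11, 01001-, 011-00, 0110-1, 01100-, 100100, 1011-1
PI chart (minterm → PIs covering it):
  1 | 000001  (sole → essential)
  2 | 0-0010,000-10
  6 | 000-10  (sole → essential)
  15 | -01111  (sole → essential)
  18 | 0-0010,01001-
  19 | 01-011,010-11,01001-
  23 | 010-11  (sole → essential)
  24 | 011-00,01100-
  25 | -11001,0110-1,01100-
  27 | 01-011,0110-1
  28 | 011-00  (sole → essential)
  36 | 100100  (sole → essential)
  45 | 1011-1  (sole → essential)
  47 | -01111,1011-1
  57 | -11001  (sole → essential)
Essential prime implicants: -01111, -11001, 000-10, 000001, 010-11, 011-00, 100100, 1011-1
Petrick residual → 0-0010, 01-011
Minimum SOP uses 10 PIs: b'cdef + bcd'e'f + a'c'd'ef' + a'b'c'ef' + a'b'c'd'e'f + a'bd'ef + a'bc'ef + a'bce'f' + ab'c'de'f' + ab'cdf

10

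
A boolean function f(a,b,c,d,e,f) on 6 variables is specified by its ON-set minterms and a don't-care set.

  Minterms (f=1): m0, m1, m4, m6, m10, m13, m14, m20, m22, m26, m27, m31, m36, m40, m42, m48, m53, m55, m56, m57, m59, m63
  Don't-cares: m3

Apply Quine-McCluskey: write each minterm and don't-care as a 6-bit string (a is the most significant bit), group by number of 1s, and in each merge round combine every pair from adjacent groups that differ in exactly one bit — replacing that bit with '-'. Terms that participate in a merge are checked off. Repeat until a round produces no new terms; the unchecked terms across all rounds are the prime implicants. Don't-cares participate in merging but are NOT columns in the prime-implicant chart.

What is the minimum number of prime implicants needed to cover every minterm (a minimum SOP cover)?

[col 0] 000000*, 000001*, 000011*, 000100*, 000110*, 001010*, 001101, 001110*, 010100*, 010110*, 011010*, 011011*, 011111*, 100100*, 101000*, 101010*, 110000*, 110101*, 110111*, 111000*, 111001*, 111011*, 111111*
[col 1] -00100, -01010, -11011*, -11111*, 0-0100*, 0-0110*, 0-1010, 00-110, 000-00, 0000-1, 00000-, 0001-0*, 001-10, 0101-0*, 011-11*, 01101-, 1-1000, 1010-0, 11-000, 11-111, 1101-1, 111-11*, 1110-1, 11100-
[col 2] -11-11, 0-01-0
Prime implicants: -00100, -01010, -11-11, 0-01-0, 0-1010, 00-110, 000-00, 0000-1, 00000-, 001-10, 001101, 01101-, 1-1000, 1010-0, 11-000, 11-111, 1101-1, 1110-1, 11100-
PI chart (minterm → PIs covering it):
  0 | 000-00,00000-
  1 | 0000-1,00000-
  4 | -00100,0-01-0,000-00
  6 | 0-01-0,00-110
  10 | -01010,0-1010,001-10
  13 | 001101  (sole → essential)
  14 | 00-110,001-10
  20 | 0-01-0  (sole → essential)
  22 | 0-01-0  (sole → essential)
  26 | 0-1010,01101-
  27 | -11-11,01101-
  31 | -11-11  (sole → essential)
  36 | -00100  (sole → essential)
  40 | 1-1000,1010-0
  42 | -01010,1010-0
  48 | 11-000  (sole → essential)
  53 | 1101-1  (sole → essential)
  55 | 11-111,1101-1
  56 | 1-1000,11-000,11100-
  57 | 1110-1,11100-
  59 | -11-11,1110-1
  63 | -11-11,11-111
Essential prime implicants: -00100, -11-11, 0-01-0, 001101, 11-000, 1101-1
Petrick residual → 0-1010, 00-110, 00000-, 1010-0, 1110-1
Minimum SOP uses 11 PIs: b'c'de'f' + bcef + a'c'df' + a'cd'ef' + a'b'def' + a'b'c'd'e' + a'b'cde'f + ab'cd'f' + abd'e'f' + abc'df + abcd'f

11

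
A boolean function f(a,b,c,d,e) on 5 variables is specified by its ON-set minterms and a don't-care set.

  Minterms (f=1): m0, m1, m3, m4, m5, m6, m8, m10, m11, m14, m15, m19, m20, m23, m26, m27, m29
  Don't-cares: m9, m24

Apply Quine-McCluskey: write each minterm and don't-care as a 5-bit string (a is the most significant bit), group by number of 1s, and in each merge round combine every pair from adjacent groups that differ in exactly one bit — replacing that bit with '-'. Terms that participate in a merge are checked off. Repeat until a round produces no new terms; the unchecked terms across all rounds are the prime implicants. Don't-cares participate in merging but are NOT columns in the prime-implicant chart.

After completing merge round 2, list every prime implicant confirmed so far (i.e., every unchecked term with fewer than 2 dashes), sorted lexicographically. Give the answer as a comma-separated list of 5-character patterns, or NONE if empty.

size-2^0 implicants → 00000(✓)  00001(✓)  00011(✓)  00100(✓)  00101(✓)  00110(✓)  01000(✓)  01001(✓)  01010(✓)  01011(✓)  01110(✓)  01111(✓)  10011(✓)  10100(✓)  10111(✓)  11000(✓)  11010(✓)  11011(✓)  11101
size-2^1 implicants → -0011(✓)  -0100  -1000(✓)  -1010(✓)  -1011(✓)  0-000(✓)  0-001(✓)  0-011(✓)  0-110  00-00(✓)  00-01(✓)  000-1(✓)  0000-(✓)  001-0  0010-(✓)  01-10(✓)  01-11(✓)  010-0(✓)  010-1(✓)  0100-(✓)  0101-(✓)  0111-(✓)  1-011(✓)  10-11  110-0(✓)  1101-(✓)
size-2^2 implicants → --011  -10-0  -101-  0-0-1  0-00-  00-0-  01-1-  010--
Unchecked terms (primes): --011, -0100, -10-0, -101-, 0-0-1, 0-00-, 0-110, 00-0-, 001-0, 01-1-, 010--, 10-11, 11101

-0100, 0-110, 001-0, 10-11, 11101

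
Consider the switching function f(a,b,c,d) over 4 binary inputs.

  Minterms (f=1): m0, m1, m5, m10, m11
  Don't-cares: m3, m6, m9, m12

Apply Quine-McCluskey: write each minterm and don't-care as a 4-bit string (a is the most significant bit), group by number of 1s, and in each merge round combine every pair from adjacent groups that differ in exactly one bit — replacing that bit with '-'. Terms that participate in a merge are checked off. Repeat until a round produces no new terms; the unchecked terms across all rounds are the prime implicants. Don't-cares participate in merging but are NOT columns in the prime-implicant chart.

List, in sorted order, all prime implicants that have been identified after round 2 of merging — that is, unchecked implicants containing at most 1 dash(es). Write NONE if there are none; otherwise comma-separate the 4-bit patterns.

Round 0: 0000✓ 0001✓ 0011✓ 0101✓ 0110 1001✓ 1010✓ 1011✓ 1100
Round 1: -001✓ -011✓ 0-01 00-1✓ 000- 10-1✓ 101-
Round 2: -0-1
PIs = {-0-1, 0-01, 000-, 0110, 101-, 1100}

0-01, 000-, 0110, 101-, 1100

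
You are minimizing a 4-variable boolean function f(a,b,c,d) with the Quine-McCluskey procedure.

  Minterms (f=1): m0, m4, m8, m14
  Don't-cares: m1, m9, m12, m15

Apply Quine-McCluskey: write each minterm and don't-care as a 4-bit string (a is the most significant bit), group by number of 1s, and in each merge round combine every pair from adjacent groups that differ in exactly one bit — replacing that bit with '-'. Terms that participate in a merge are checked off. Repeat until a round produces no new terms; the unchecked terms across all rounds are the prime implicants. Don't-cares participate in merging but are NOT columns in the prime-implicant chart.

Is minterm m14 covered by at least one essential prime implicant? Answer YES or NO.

NO

Round 0: 0000✓ 0001✓ 0100✓ 1000✓ 1001✓ 1100✓ 1110✓ 1111✓
Round 1: -000✓ -001✓ -100✓ 0-00✓ 000-✓ 1-00✓ 100-✓ 11-0 111-
Round 2: --00 -00-
PIs = {--00, -00-, 11-0, 111-}
Coverage chart:
  m0: --00,-00-
  m4: --00 ←essential
  m8: --00,-00-
  m14: 11-0,111-
Essential: --00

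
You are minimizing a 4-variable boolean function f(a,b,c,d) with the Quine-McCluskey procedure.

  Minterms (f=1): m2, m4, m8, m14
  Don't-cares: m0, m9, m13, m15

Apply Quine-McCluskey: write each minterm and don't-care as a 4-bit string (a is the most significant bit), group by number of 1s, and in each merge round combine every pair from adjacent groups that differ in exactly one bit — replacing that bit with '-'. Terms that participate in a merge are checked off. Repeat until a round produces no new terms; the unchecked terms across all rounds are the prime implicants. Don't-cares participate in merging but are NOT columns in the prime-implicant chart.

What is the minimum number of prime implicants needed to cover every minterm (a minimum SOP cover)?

size-2^0 implicants → 0000(✓)  0010(✓)  0100(✓)  1000(✓)  1001(✓)  1101(✓)  1110(✓)  1111(✓)
size-2^1 implicants → -000  0-00  00-0  1-01  100-  11-1  111-
Unchecked terms (primes): -000, 0-00, 00-0, 1-01, 100-, 11-1, 111-
Minterm coverage:
  m2 ⊆ 00-0 [E]
  m4 ⊆ 0-00 [E]
  m8 ⊆ -000,100-
  m14 ⊆ 111- [E]
E = {0-00, 00-0, 111-}
Petrick residual → -000
Cover = b'c'd' + a'c'd' + a'b'd' + abc  |cover|=4

4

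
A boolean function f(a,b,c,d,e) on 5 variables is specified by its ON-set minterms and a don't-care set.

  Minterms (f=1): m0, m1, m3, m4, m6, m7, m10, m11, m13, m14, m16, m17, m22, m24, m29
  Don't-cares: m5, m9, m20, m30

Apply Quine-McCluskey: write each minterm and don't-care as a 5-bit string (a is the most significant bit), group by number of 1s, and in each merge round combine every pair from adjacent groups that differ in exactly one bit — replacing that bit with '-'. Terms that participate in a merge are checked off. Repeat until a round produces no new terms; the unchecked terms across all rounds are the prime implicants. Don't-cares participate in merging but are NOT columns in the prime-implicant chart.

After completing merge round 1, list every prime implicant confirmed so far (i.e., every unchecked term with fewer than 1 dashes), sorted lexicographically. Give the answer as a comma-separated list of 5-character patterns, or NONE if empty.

NONE

size-2^0 implicants → 00000(✓)  00001(✓)  00011(✓)  00100(✓)  00101(✓)  00110(✓)  00111(✓)  01001(✓)  01010(✓)  01011(✓)  01101(✓)  01110(✓)  10000(✓)  10001(✓)  10100(✓)  10110(✓)  11000(✓)  11101(✓)  11110(✓)
size-2^1 implicants → -0000(✓)  -0001(✓)  -0100(✓)  -0110(✓)  -1101  -1110(✓)  0-001(✓)  0-011(✓)  0-101(✓)  0-110(✓)  00-00(✓)  00-01(✓)  00-11(✓)  000-1(✓)  0000-(✓)  001-0(✓)  001-1(✓)  0010-(✓)  0011-(✓)  01-01(✓)  01-10  010-1(✓)  0101-  1-000  1-110(✓)  10-00(✓)  1000-(✓)  101-0(✓)
size-2^2 implicants → --110  -0-00  -000-  -01-0  0--01  0-0-1  00--1  00-0-  001--
Unchecked terms (primes): --110, -0-00, -000-, -01-0, -1101, 0--01, 0-0-1, 00--1, 00-0-, 001--, 01-10, 0101-, 1-000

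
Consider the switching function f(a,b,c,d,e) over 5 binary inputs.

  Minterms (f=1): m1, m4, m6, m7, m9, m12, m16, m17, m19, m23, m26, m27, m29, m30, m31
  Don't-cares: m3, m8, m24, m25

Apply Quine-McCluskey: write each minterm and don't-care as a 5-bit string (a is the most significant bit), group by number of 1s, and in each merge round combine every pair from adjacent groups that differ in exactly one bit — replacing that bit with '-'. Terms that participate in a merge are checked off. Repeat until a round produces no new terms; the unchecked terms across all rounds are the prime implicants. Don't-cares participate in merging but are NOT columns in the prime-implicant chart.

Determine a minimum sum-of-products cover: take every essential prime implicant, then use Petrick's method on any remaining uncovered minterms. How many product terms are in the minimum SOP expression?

size-2^0 implicants → 00001(✓)  00011(✓)  00100(✓)  00110(✓)  00111(✓)  01000(✓)  01001(✓)  01100(✓)  10000(✓)  10001(✓)  10011(✓)  10111(✓)  11000(✓)  11001(✓)  11010(✓)  11011(✓)  11101(✓)  11110(✓)  11111(✓)
size-2^1 implicants → -0001(✓)  -0011(✓)  -0111(✓)  -1000(✓)  -1001(✓)  0-001(✓)  0-100  00-11(✓)  000-1(✓)  001-0  0011-  01-00  0100-(✓)  1-000(✓)  1-001(✓)  1-011(✓)  1-111(✓)  10-11(✓)  100-1(✓)  1000-(✓)  11-01(✓)  11-10(✓)  11-11(✓)  110-0(✓)  110-1(✓)  1100-(✓)  1101-(✓)  111-1(✓)  1111-(✓)
size-2^2 implicants → --001  -0-11  -00-1  -100-  1--11  1-0-1  1-00-  11--1  11-1-  110--
Unchecked terms (primes): --001, -0-11, -00-1, -100-, 0-100, 001-0, 0011-, 01-00, 1--11, 1-0-1, 1-00-, 11--1, 11-1-, 110--
Minterm coverage:
  m1 ⊆ --001,-00-1
  m4 ⊆ 0-100,001-0
  m6 ⊆ 001-0,0011-
  m7 ⊆ -0-11,0011-
  m9 ⊆ --001,-100-
  m12 ⊆ 0-100,01-00
  m16 ⊆ 1-00- [E]
  m17 ⊆ --001,-00-1,1-0-1,1-00-
  m19 ⊆ -0-11,-00-1,1--11,1-0-1
  m23 ⊆ -0-11,1--11
  m26 ⊆ 11-1-,110--
  m27 ⊆ 1--11,1-0-1,11--1,11-1-,110--
  m29 ⊆ 11--1 [E]
  m30 ⊆ 11-1- [E]
  m31 ⊆ 1--11,11--1,11-1-
E = {1-00-, 11--1, 11-1-}
Petrick residual → --001, -0-11, 0-100, 001-0
Cover = c'd'e + b'de + a'cd'e' + a'b'ce' + ac'd' + abe + abd  |cover|=7

7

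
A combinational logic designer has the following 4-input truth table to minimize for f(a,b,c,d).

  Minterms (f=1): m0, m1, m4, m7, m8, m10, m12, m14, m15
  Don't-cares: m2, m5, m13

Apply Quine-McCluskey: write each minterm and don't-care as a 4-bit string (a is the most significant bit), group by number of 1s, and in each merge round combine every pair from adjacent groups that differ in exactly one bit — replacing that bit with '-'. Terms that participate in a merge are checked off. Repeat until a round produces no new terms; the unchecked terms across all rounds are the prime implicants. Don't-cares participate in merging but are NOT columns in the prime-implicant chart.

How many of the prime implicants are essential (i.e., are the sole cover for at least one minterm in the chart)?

2

Round 0: 0000✓ 0001✓ 0010✓ 0100✓ 0101✓ 0111✓ 1000✓ 1010✓ 1100✓ 1101✓ 1110✓ 1111✓
Round 1: -000✓ -010✓ -100✓ -101✓ -111✓ 0-00✓ 0-01✓ 00-0✓ 000-✓ 01-1✓ 010-✓ 1-00✓ 1-10✓ 10-0✓ 11-0✓ 11-1✓ 110-✓ 111-✓
Round 2: --00 -0-0 -1-1 -10- 0-0- 1--0 11--
PIs = {--00, -0-0, -1-1, -10-, 0-0-, 1--0, 11--}
Coverage chart:
  m0: --00,-0-0,0-0-
  m1: 0-0- ←essential
  m4: --00,-10-,0-0-
  m7: -1-1 ←essential
  m8: --00,-0-0,1--0
  m10: -0-0,1--0
  m12: --00,-10-,1--0,11--
  m14: 1--0,11--
  m15: -1-1,11--
Essential: -1-1, 0-0-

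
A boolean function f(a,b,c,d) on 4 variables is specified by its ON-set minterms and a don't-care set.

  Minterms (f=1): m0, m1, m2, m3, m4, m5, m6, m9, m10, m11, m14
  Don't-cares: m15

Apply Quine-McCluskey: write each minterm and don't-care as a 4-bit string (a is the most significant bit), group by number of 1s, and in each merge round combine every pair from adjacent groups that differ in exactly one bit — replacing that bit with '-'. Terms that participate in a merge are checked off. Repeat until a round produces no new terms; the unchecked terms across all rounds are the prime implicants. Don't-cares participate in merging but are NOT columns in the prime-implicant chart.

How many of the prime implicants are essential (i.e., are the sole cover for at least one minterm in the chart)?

[col 0] 0000*, 0001*, 0010*, 0011*, 0100*, 0101*, 0110*, 1001*, 1010*, 1011*, 1110*, 1111*
[col 1] -001*, -010*, -011*, -110*, 0-00*, 0-01*, 0-10*, 00-0*, 00-1*, 000-*, 001-*, 01-0*, 010-*, 1-10*, 1-11*, 10-1*, 101-*, 111-*
[col 2] --10, -0-1, -01-, 0--0, 0-0-, 00--, 1-1-
Prime implicants: --10, -0-1, -01-, 0--0, 0-0-, 00--, 1-1-
PI chart (minterm → PIs covering it):
  0 | 0--0,0-0-,00--
  1 | -0-1,0-0-,00--
  2 | --10,-01-,0--0,00--
  3 | -0-1,-01-,00--
  4 | 0--0,0-0-
  5 | 0-0-  (sole → essential)
  6 | --10,0--0
  9 | -0-1  (sole → essential)
  10 | --10,-01-,1-1-
  11 | -0-1,-01-,1-1-
  14 | --10,1-1-
Essential prime implicants: -0-1, 0-0-

2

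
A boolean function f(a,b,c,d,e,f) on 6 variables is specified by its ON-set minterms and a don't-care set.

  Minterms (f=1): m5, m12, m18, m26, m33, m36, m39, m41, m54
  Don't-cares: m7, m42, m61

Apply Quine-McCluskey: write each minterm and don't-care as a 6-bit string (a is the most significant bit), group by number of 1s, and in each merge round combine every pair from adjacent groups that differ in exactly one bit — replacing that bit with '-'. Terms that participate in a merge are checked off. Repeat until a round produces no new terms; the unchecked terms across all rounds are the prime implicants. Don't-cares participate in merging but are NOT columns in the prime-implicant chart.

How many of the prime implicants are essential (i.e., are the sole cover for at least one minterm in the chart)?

7

Round 0: 000101✓ 000111✓ 001100 010010✓ 011010✓ 100001✓ 100100 100111✓ 101001✓ 101010 110110 111101
Round 1: -00111 0001-1 01-010 10-001
PIs = {-00111, 0001-1, 001100, 01-010, 10-001, 100100, 101010, 110110, 111101}
Coverage chart:
  m5: 0001-1 ←essential
  m12: 001100 ←essential
  m18: 01-010 ←essential
  m26: 01-010 ←essential
  m33: 10-001 ←essential
  m36: 100100 ←essential
  m39: -00111 ←essential
  m41: 10-001 ←essential
  m54: 110110 ←essential
Essential: -00111, 0001-1, 001100, 01-010, 10-001, 100100, 110110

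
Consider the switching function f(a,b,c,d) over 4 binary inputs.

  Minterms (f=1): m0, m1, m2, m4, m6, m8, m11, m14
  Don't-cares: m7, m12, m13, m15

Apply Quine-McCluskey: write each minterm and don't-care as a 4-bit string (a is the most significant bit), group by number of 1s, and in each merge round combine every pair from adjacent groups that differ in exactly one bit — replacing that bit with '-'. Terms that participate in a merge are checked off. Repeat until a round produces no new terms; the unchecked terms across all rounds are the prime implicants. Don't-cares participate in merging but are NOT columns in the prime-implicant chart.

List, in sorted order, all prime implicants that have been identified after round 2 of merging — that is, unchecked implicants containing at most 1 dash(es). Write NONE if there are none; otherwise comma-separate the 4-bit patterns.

000-, 1-11

size-2^0 implicants → 0000(✓)  0001(✓)  0010(✓)  0100(✓)  0110(✓)  0111(✓)  1000(✓)  1011(✓)  1100(✓)  1101(✓)  1110(✓)  1111(✓)
size-2^1 implicants → -000(✓)  -100(✓)  -110(✓)  -111(✓)  0-00(✓)  0-10(✓)  00-0(✓)  000-  01-0(✓)  011-(✓)  1-00(✓)  1-11  11-0(✓)  11-1(✓)  110-(✓)  111-(✓)
size-2^2 implicants → --00  -1-0  -11-  0--0  11--
Unchecked terms (primes): --00, -1-0, -11-, 0--0, 000-, 1-11, 11--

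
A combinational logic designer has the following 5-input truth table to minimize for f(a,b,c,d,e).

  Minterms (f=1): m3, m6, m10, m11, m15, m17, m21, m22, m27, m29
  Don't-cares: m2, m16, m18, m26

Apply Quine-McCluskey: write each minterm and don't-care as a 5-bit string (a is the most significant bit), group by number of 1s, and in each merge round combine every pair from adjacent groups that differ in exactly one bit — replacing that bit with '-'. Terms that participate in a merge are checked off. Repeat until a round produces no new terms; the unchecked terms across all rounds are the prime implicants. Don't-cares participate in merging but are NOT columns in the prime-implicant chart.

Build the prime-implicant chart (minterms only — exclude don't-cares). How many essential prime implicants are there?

[col 0] 00010*, 00011*, 00110*, 01010*, 01011*, 01111*, 10000*, 10001*, 10010*, 10101*, 10110*, 11010*, 11011*, 11101*
[col 1] -0010*, -0110*, -1010*, -1011*, 0-010*, 0-011*, 00-10*, 0001-*, 01-11, 0101-*, 1-010*, 1-101, 10-01, 10-10*, 100-0, 1000-, 1101-*
[col 2] --010, -0-10, -101-, 0-01-
Prime implicants: --010, -0-10, -101-, 0-01-, 01-11, 1-101, 10-01, 100-0, 1000-
PI chart (minterm → PIs covering it):
  3 | 0-01-  (sole → essential)
  6 | -0-10  (sole → essential)
  10 | --010,-101-,0-01-
  11 | -101-,0-01-,01-11
  15 | 01-11  (sole → essential)
  17 | 10-01,1000-
  21 | 1-101,10-01
  22 | -0-10  (sole → essential)
  27 | -101-  (sole → essential)
  29 | 1-101  (sole → essential)
Essential prime implicants: -0-10, -101-, 0-01-, 01-11, 1-101

5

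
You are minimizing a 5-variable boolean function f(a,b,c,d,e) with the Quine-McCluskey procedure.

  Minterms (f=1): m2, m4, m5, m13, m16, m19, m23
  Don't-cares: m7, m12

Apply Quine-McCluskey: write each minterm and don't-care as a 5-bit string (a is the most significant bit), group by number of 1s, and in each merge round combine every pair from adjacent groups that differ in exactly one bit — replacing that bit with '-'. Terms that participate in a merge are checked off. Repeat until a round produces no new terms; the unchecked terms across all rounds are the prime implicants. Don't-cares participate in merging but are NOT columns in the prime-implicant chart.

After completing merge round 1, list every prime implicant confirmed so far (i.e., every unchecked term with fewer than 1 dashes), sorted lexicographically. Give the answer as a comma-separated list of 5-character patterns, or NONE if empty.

00010, 10000

size-2^0 implicants → 00010  00100(✓)  00101(✓)  00111(✓)  01100(✓)  01101(✓)  10000  10011(✓)  10111(✓)
size-2^1 implicants → -0111  0-100(✓)  0-101(✓)  001-1  0010-(✓)  0110-(✓)  10-11
size-2^2 implicants → 0-10-
Unchecked terms (primes): -0111, 0-10-, 00010, 001-1, 10-11, 10000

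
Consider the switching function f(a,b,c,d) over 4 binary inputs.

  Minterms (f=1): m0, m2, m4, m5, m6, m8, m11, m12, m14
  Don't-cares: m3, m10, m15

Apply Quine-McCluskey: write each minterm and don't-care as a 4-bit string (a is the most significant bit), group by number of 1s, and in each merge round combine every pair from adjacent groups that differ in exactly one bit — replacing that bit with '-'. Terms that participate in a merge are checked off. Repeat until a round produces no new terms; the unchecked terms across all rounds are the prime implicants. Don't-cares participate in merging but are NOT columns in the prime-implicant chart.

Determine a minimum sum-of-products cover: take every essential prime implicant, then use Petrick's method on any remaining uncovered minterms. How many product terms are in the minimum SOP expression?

Round 0: 0000✓ 0010✓ 0011✓ 0100✓ 0101✓ 0110✓ 1000✓ 1010✓ 1011✓ 1100✓ 1110✓ 1111✓
Round 1: -000✓ -010✓ -011✓ -100✓ -110✓ 0-00✓ 0-10✓ 00-0✓ 001-✓ 01-0✓ 010- 1-00✓ 1-10✓ 1-11✓ 10-0✓ 101-✓ 11-0✓ 111-✓
Round 2: --00✓ --10✓ -0-0✓ -01- -1-0✓ 0--0✓ 1--0✓ 1-1-
Round 3: ---0
PIs = {---0, -01-, 010-, 1-1-}
Coverage chart:
  m0: ---0 ←essential
  m2: ---0,-01-
  m4: ---0,010-
  m5: 010- ←essential
  m6: ---0 ←essential
  m8: ---0 ←essential
  m11: -01-,1-1-
  m12: ---0 ←essential
  m14: ---0,1-1-
Essential: ---0, 010-
Petrick residual → -01-
Min cover (3 terms): d' + b'c + a'bc'

3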